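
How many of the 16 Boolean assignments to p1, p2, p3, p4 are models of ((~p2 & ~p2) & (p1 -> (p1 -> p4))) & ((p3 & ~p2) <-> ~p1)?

Initial set: {(((~p2 & ~p2) & (p1 -> (p1 -> p4))) & ((p3 & ~p2) <-> ~p1))}.
(((~p2 & ~p2) & (p1 -> (p1 -> p4))) & ((p3 & ~p2) <-> ~p1)): α-rule — add ((~p2 & ~p2) & (p1 -> (p1 -> p4))), ((p3 & ~p2) <-> ~p1).
((~p2 & ~p2) & (p1 -> (p1 -> p4))): α-rule — add (~p2 & ~p2), (p1 -> (p1 -> p4)).
(~p2 & ~p2): α-rule — add ~p2, ~p2.
((p3 & ~p2) <-> ~p1): β-rule — branch into (p3 & ~p2), ~p1  //  ~(p3 & ~p2), ~~p1.
  branch 1 (add (p3 & ~p2), ~p1):
    (p3 & ~p2): α-rule — add p3, ~p2.
    (p1 -> (p1 -> p4)): β-rule — branch into ~p1  //  (p1 -> p4).
      branch 1.1 (add ~p1):
        ○ open, literals {p1=0, p2=0, p3=1}.
      branch 1.2 (add (p1 -> p4)):
        (p1 -> p4): β-rule — branch into ~p1  //  p4.
          branch 1.2.1 (add ~p1):
            ○ open, literals {p1=0, p2=0, p3=1}.
          branch 1.2.2 (add p4):
            ○ open, literals {p1=0, p2=0, p3=1, p4=1}.
  branch 2 (add ~(p3 & ~p2), ~~p1):
    (p1 -> (p1 -> p4)): β-rule — branch into ~p1  //  (p1 -> p4).
      branch 2.1 (add ~p1):
        × closes — contains both p1 and ~p1.
      branch 2.2 (add (p1 -> p4)):
        ~(p3 & ~p2): β-rule — branch into ~p3  //  ~~p2.
          branch 2.2.1 (add ~p3):
            (p1 -> p4): β-rule — branch into ~p1  //  p4.
              branch 2.2.1.1 (add ~p1):
                × closes — contains both p1 and ~p1.
              branch 2.2.1.2 (add p4):
                ○ open, literals {p1=1, p2=0, p3=0, p4=1}.
          branch 2.2.2 (add ~~p2):
            × closes — contains both p2 and ~p2.
3 branches closed, 4 open.
Each open branch fixes some atoms; the unmentioned ones are free. Counting distinct full assignments: branch {p1=0, p2=0, p3=1} (p4) contributes 2 new; branch {p1=0, p2=0, p3=1} (p4) contributes 0 new; branch {p1=0, p2=0, p3=1, p4=1} (none free) contributes 0 new; branch {p1=1, p2=0, p3=0, p4=1} (none free) contributes 1 new. Total: 3.

3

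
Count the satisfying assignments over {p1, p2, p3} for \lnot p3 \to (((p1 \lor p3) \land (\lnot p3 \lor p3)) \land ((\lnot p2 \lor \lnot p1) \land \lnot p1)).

Initial set: {(\lnot p3 \to (((p1 \lor p3) \land (\lnot p3 \lor p3)) \land ((\lnot p2 \lor \lnot p1) \land \lnot p1)))}.
(\lnot p3 \to (((p1 \lor p3) \land (\lnot p3 \lor p3)) \land ((\lnot p2 \lor \lnot p1) \land \lnot p1))): β-rule — branch into \lnot \lnot p3  //  (((p1 \lor p3) \land (\lnot p3 \lor p3)) \land ((\lnot p2 \lor \lnot p1) \land \lnot p1)).
  branch 1 (add \lnot \lnot p3):
    ○ open, literals {p3=T}.
  branch 2 (add (((p1 \lor p3) \land (\lnot p3 \lor p3)) \land ((\lnot p2 \lor \lnot p1) \land \lnot p1))):
    (((p1 \lor p3) \land (\lnot p3 \lor p3)) \land ((\lnot p2 \lor \lnot p1) \land \lnot p1)): α-rule — add ((p1 \lor p3) \land (\lnot p3 \lor p3)), ((\lnot p2 \lor \lnot p1) \land \lnot p1).
    ((p1 \lor p3) \land (\lnot p3 \lor p3)): α-rule — add (p1 \lor p3), (\lnot p3 \lor p3).
    ((\lnot p2 \lor \lnot p1) \land \lnot p1): α-rule — add (\lnot p2 \lor \lnot p1), \lnot p1.
    (p1 \lor p3): β-rule — branch into p1  //  p3.
      branch 2.1 (add p1):
        × closes — contains both p1 and \lnot p1.
      branch 2.2 (add p3):
        (\lnot p3 \lor p3): β-rule — branch into \lnot p3  //  p3.
          branch 2.2.1 (add \lnot p3):
            × closes — contains both p3 and \lnot p3.
          branch 2.2.2 (add p3):
            (\lnot p2 \lor \lnot p1): β-rule — branch into \lnot p2  //  \lnot p1.
              branch 2.2.2.1 (add \lnot p2):
                ○ open, literals {p1=F, p2=F, p3=T}.
              branch 2.2.2.2 (add \lnot p1):
                ○ open, literals {p1=F, p3=T}.
2 branches closed, 3 open.
Each open branch fixes some atoms; the unmentioned ones are free. Counting distinct full assignments: branch {p3=T} (p1, p2) contributes 4 new; branch {p1=F, p2=F, p3=T} (none free) contributes 0 new; branch {p1=F, p3=T} (p2) contributes 0 new. Total: 4.

4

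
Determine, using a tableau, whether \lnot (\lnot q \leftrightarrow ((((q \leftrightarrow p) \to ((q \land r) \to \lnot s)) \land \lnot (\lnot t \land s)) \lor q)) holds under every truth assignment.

Not valid

Assume the negation and expand:
Initial set: {F \lnot (\lnot q \leftrightarrow ((((q \leftrightarrow p) \to ((q \land r) \to \lnot s)) \land \lnot (\lnot t \land s)) \lor q))}.
F \lnot (\lnot q \leftrightarrow ((((q \leftrightarrow p) \to ((q \land r) \to \lnot s)) \land \lnot (\lnot t \land s)) \lor q)): β-rule — branch into T \lnot q, T ((((q \leftrightarrow p) \to ((q \land r) \to \lnot s)) \land \lnot (\lnot t \land s)) \lor q)  //  F \lnot q, F ((((q \leftrightarrow p) \to ((q \land r) \to \lnot s)) \land \lnot (\lnot t \land s)) \lor q).
  branch 1 (add T \lnot q, T ((((q \leftrightarrow p) \to ((q \land r) \to \lnot s)) \land \lnot (\lnot t \land s)) \lor q)):
    T ((((q \leftrightarrow p) \to ((q \land r) \to \lnot s)) \land \lnot (\lnot t \land s)) \lor q): β-rule — branch into T (((q \leftrightarrow p) \to ((q \land r) \to \lnot s)) \land \lnot (\lnot t \land s))  //  T q.
      branch 1.1 (add T (((q \leftrightarrow p) \to ((q \land r) \to \lnot s)) \land \lnot (\lnot t \land s))):
        T (((q \leftrightarrow p) \to ((q \land r) \to \lnot s)) \land \lnot (\lnot t \land s)): α-rule — add T ((q \leftrightarrow p) \to ((q \land r) \to \lnot s)), T \lnot (\lnot t \land s).
        T ((q \leftrightarrow p) \to ((q \land r) \to \lnot s)): β-rule — branch into F (q \leftrightarrow p)  //  T ((q \land r) \to \lnot s).
          branch 1.1.1 (add F (q \leftrightarrow p)):
            T \lnot (\lnot t \land s): β-rule — branch into F \lnot t  //  F s.
              branch 1.1.1.1 (add F \lnot t):
                F (q \leftrightarrow p): β-rule — branch into T q, F p  //  F q, T p.
                  branch 1.1.1.1.1 (add T q, F p):
                    × closes — contains both q and \lnot q.
                  branch 1.1.1.1.2 (add F q, T p):
                    ○ open, literals {p=1, q=0, t=1}.
              branch 1.1.1.2 (add F s):
                F (q \leftrightarrow p): β-rule — branch into T q, F p  //  F q, T p.
                  branch 1.1.1.2.1 (add T q, F p):
                    × closes — contains both q and \lnot q.
                  branch 1.1.1.2.2 (add F q, T p):
                    ○ open, literals {p=1, q=0, s=0}.
          branch 1.1.2 (add T ((q \land r) \to \lnot s)):
            T \lnot (\lnot t \land s): β-rule — branch into F \lnot t  //  F s.
              branch 1.1.2.1 (add F \lnot t):
                T ((q \land r) \to \lnot s): β-rule — branch into F (q \land r)  //  T \lnot s.
                  branch 1.1.2.1.1 (add F (q \land r)):
                    F (q \land r): β-rule — branch into F q  //  F r.
                      branch 1.1.2.1.1.1 (add F q):
                        ○ open, literals {q=0, t=1}.
                      branch 1.1.2.1.1.2 (add F r):
                        ○ open, literals {q=0, r=0, t=1}.
                  branch 1.1.2.1.2 (add T \lnot s):
                    ○ open, literals {q=0, s=0, t=1}.
              branch 1.1.2.2 (add F s):
                T ((q \land r) \to \lnot s): β-rule — branch into F (q \land r)  //  T \lnot s.
                  branch 1.1.2.2.1 (add F (q \land r)):
                    F (q \land r): β-rule — branch into F q  //  F r.
                      branch 1.1.2.2.1.1 (add F q):
                        ○ open, literals {q=0, s=0}.
                      branch 1.1.2.2.1.2 (add F r):
                        ○ open, literals {q=0, r=0, s=0}.
                  branch 1.1.2.2.2 (add T \lnot s):
                    ○ open, literals {q=0, s=0}.
      branch 1.2 (add T q):
        × closes — contains both q and \lnot q.
  branch 2 (add F \lnot q, F ((((q \leftrightarrow p) \to ((q \land r) \to \lnot s)) \land \lnot (\lnot t \land s)) \lor q)):
    F ((((q \leftrightarrow p) \to ((q \land r) \to \lnot s)) \land \lnot (\lnot t \land s)) \lor q): α-rule — add F (((q \leftrightarrow p) \to ((q \land r) \to \lnot s)) \land \lnot (\lnot t \land s)), F q.
    × closes — contains both q and \lnot q.
4 branches closed, 8 open.
An open branch gives a countermodel: p=1, q=0, t=1 (unmentioned atoms arbitrary); under it the original formula is false.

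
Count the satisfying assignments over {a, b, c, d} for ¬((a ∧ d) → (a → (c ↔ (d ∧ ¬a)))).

2

Initial set: {¬((a ∧ d) → (a → (c ↔ (d ∧ ¬a))))}.
¬((a ∧ d) → (a → (c ↔ (d ∧ ¬a)))): α-rule — add (a ∧ d), ¬(a → (c ↔ (d ∧ ¬a))).
(a ∧ d): α-rule — add a, d.
¬(a → (c ↔ (d ∧ ¬a))): α-rule — add a, ¬(c ↔ (d ∧ ¬a)).
¬(c ↔ (d ∧ ¬a)): β-rule — branch into c, ¬(d ∧ ¬a)  //  ¬c, (d ∧ ¬a).
  branch 1 (add c, ¬(d ∧ ¬a)):
    ¬(d ∧ ¬a): β-rule — branch into ¬d  //  ¬¬a.
      branch 1.1 (add ¬d):
        × closes — contains both d and ¬d.
      branch 1.2 (add ¬¬a):
        ○ open, literals {a=1, c=1, d=1}.
  branch 2 (add ¬c, (d ∧ ¬a)):
    (d ∧ ¬a): α-rule — add d, ¬a.
    × closes — contains both a and ¬a.
2 branches closed, 1 open.
Each open branch fixes some atoms; the unmentioned ones are free. Counting distinct full assignments: branch {a=1, c=1, d=1} (b) contributes 2 new. Total: 2.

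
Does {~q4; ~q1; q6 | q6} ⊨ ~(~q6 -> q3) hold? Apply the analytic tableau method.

No

Initial set: {~q4; ~q1; (q6 | q6); ~~(~q6 -> q3)}.
(q6 | q6): β-rule — branch into q6  //  q6.
  branch 1 (add q6):
    ~~(~q6 -> q3): β-rule — branch into ~~q6  //  q3.
      branch 1.1 (add ~~q6):
        ○ open, literals {q1=false, q4=false, q6=true}.
      branch 1.2 (add q3):
        ○ open, literals {q1=false, q3=true, q4=false, q6=true}.
  branch 2 (add q6):
    ~~(~q6 -> q3): β-rule — branch into ~~q6  //  q3.
      branch 2.1 (add ~~q6):
        ○ open, literals {q1=false, q4=false, q6=true}.
      branch 2.2 (add q3):
        ○ open, literals {q1=false, q3=true, q4=false, q6=true}.
0 branches closed, 4 open.
An open branch gives a countermodel: q1=false, q4=false, q6=true (unmentioned atoms arbitrary); the premises hold there but the conclusion fails.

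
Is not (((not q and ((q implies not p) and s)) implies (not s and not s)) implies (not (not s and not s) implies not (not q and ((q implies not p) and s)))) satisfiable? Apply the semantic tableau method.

Initial set: {not (((not q and ((q implies not p) and s)) implies (not s and not s)) implies (not (not s and not s) implies not (not q and ((q implies not p) and s))))}.
not (((not q and ((q implies not p) and s)) implies (not s and not s)) implies (not (not s and not s) implies not (not q and ((q implies not p) and s)))): α-rule — add ((not q and ((q implies not p) and s)) implies (not s and not s)), not (not (not s and not s) implies not (not q and ((q implies not p) and s))).
not (not (not s and not s) implies not (not q and ((q implies not p) and s))): α-rule — add not (not s and not s), not not (not q and ((q implies not p) and s)).
not not (not q and ((q implies not p) and s)): α-rule — add not q, ((q implies not p) and s).
((q implies not p) and s): α-rule — add (q implies not p), s.
((not q and ((q implies not p) and s)) implies (not s and not s)): β-rule — branch into not (not q and ((q implies not p) and s))  //  (not s and not s).
  branch 1 (add not (not q and ((q implies not p) and s))):
    not (not s and not s): β-rule — branch into not not s  //  not not s.
      branch 1.1 (add not not s):
        (q implies not p): β-rule — branch into not q  //  not p.
          branch 1.1.1 (add not q):
            not (not q and ((q implies not p) and s)): β-rule — branch into not not q  //  not ((q implies not p) and s).
              branch 1.1.1.1 (add not not q):
                × closes — contains both q and not q.
              branch 1.1.1.2 (add not ((q implies not p) and s)):
                not ((q implies not p) and s): β-rule — branch into not (q implies not p)  //  not s.
                  branch 1.1.1.2.1 (add not (q implies not p)):
                    not (q implies not p): α-rule — add q, not not p.
                    × closes — contains both q and not q.
                  branch 1.1.1.2.2 (add not s):
                    × closes — contains both s and not s.
          branch 1.1.2 (add not p):
            not (not q and ((q implies not p) and s)): β-rule — branch into not not q  //  not ((q implies not p) and s).
              branch 1.1.2.1 (add not not q):
                × closes — contains both q and not q.
              branch 1.1.2.2 (add not ((q implies not p) and s)):
                not ((q implies not p) and s): β-rule — branch into not (q implies not p)  //  not s.
                  branch 1.1.2.2.1 (add not (q implies not p)):
                    not (q implies not p): α-rule — add q, not not p.
                    × closes — contains both q and not q.
                  branch 1.1.2.2.2 (add not s):
                    × closes — contains both s and not s.
      branch 1.2 (add not not s):
        (q implies not p): β-rule — branch into not q  //  not p.
          branch 1.2.1 (add not q):
            not (not q and ((q implies not p) and s)): β-rule — branch into not not q  //  not ((q implies not p) and s).
              branch 1.2.1.1 (add not not q):
                × closes — contains both q and not q.
              branch 1.2.1.2 (add not ((q implies not p) and s)):
                not ((q implies not p) and s): β-rule — branch into not (q implies not p)  //  not s.
                  branch 1.2.1.2.1 (add not (q implies not p)):
                    not (q implies not p): α-rule — add q, not not p.
                    × closes — contains both q and not q.
                  branch 1.2.1.2.2 (add not s):
                    × closes — contains both s and not s.
          branch 1.2.2 (add not p):
            not (not q and ((q implies not p) and s)): β-rule — branch into not not q  //  not ((q implies not p) and s).
              branch 1.2.2.1 (add not not q):
                × closes — contains both q and not q.
              branch 1.2.2.2 (add not ((q implies not p) and s)):
                not ((q implies not p) and s): β-rule — branch into not (q implies not p)  //  not s.
                  branch 1.2.2.2.1 (add not (q implies not p)):
                    not (q implies not p): α-rule — add q, not not p.
                    × closes — contains both q and not q.
                  branch 1.2.2.2.2 (add not s):
                    × closes — contains both s and not s.
  branch 2 (add (not s and not s)):
    (not s and not s): α-rule — add not s, not s.
    × closes — contains both s and not s.
All 13 branches close.
Every branch closed; the formula is unsatisfiable.

Unsatisfiable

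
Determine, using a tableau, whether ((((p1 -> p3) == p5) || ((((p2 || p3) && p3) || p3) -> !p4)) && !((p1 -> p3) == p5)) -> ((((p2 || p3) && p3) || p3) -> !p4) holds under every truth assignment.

Valid

Assume the negation and expand:
Initial set: {F (((((p1 -> p3) == p5) || ((((p2 || p3) && p3) || p3) -> !p4)) && !((p1 -> p3) == p5)) -> ((((p2 || p3) && p3) || p3) -> !p4))}.
F (((((p1 -> p3) == p5) || ((((p2 || p3) && p3) || p3) -> !p4)) && !((p1 -> p3) == p5)) -> ((((p2 || p3) && p3) || p3) -> !p4)): α-rule — add T ((((p1 -> p3) == p5) || ((((p2 || p3) && p3) || p3) -> !p4)) && !((p1 -> p3) == p5)), F ((((p2 || p3) && p3) || p3) -> !p4).
T ((((p1 -> p3) == p5) || ((((p2 || p3) && p3) || p3) -> !p4)) && !((p1 -> p3) == p5)): α-rule — add T (((p1 -> p3) == p5) || ((((p2 || p3) && p3) || p3) -> !p4)), T !((p1 -> p3) == p5).
F ((((p2 || p3) && p3) || p3) -> !p4): α-rule — add T (((p2 || p3) && p3) || p3), F !p4.
T (((p1 -> p3) == p5) || ((((p2 || p3) && p3) || p3) -> !p4)): β-rule — branch into T ((p1 -> p3) == p5)  //  T ((((p2 || p3) && p3) || p3) -> !p4).
  branch 1 (add T ((p1 -> p3) == p5)):
    T !((p1 -> p3) == p5): β-rule — branch into T (p1 -> p3), F p5  //  F (p1 -> p3), T p5.
      branch 1.1 (add T (p1 -> p3), F p5):
        T (((p2 || p3) && p3) || p3): β-rule — branch into T ((p2 || p3) && p3)  //  T p3.
          branch 1.1.1 (add T ((p2 || p3) && p3)):
            T ((p2 || p3) && p3): α-rule — add T (p2 || p3), T p3.
            T ((p1 -> p3) == p5): β-rule — branch into T (p1 -> p3), T p5  //  F (p1 -> p3), F p5.
              branch 1.1.1.1 (add T (p1 -> p3), T p5):
                × closes — contains both p5 and !p5.
              branch 1.1.1.2 (add F (p1 -> p3), F p5):
                F (p1 -> p3): α-rule — add T p1, F p3.
                × closes — contains both p3 and !p3.
          branch 1.1.2 (add T p3):
            T ((p1 -> p3) == p5): β-rule — branch into T (p1 -> p3), T p5  //  F (p1 -> p3), F p5.
              branch 1.1.2.1 (add T (p1 -> p3), T p5):
                × closes — contains both p5 and !p5.
              branch 1.1.2.2 (add F (p1 -> p3), F p5):
                F (p1 -> p3): α-rule — add T p1, F p3.
                × closes — contains both p3 and !p3.
      branch 1.2 (add F (p1 -> p3), T p5):
        F (p1 -> p3): α-rule — add T p1, F p3.
        T (((p2 || p3) && p3) || p3): β-rule — branch into T ((p2 || p3) && p3)  //  T p3.
          branch 1.2.1 (add T ((p2 || p3) && p3)):
            T ((p2 || p3) && p3): α-rule — add T (p2 || p3), T p3.
            × closes — contains both p3 and !p3.
          branch 1.2.2 (add T p3):
            × closes — contains both p3 and !p3.
  branch 2 (add T ((((p2 || p3) && p3) || p3) -> !p4)):
    T !((p1 -> p3) == p5): β-rule — branch into T (p1 -> p3), F p5  //  F (p1 -> p3), T p5.
      branch 2.1 (add T (p1 -> p3), F p5):
        T (((p2 || p3) && p3) || p3): β-rule — branch into T ((p2 || p3) && p3)  //  T p3.
          branch 2.1.1 (add T ((p2 || p3) && p3)):
            T ((p2 || p3) && p3): α-rule — add T (p2 || p3), T p3.
            T ((((p2 || p3) && p3) || p3) -> !p4): β-rule — branch into F (((p2 || p3) && p3) || p3)  //  T !p4.
              branch 2.1.1.1 (add F (((p2 || p3) && p3) || p3)):
                F (((p2 || p3) && p3) || p3): α-rule — add F ((p2 || p3) && p3), F p3.
                × closes — contains both p3 and !p3.
              branch 2.1.1.2 (add T !p4):
                × closes — contains both p4 and !p4.
          branch 2.1.2 (add T p3):
            T ((((p2 || p3) && p3) || p3) -> !p4): β-rule — branch into F (((p2 || p3) && p3) || p3)  //  T !p4.
              branch 2.1.2.1 (add F (((p2 || p3) && p3) || p3)):
                F (((p2 || p3) && p3) || p3): α-rule — add F ((p2 || p3) && p3), F p3.
                × closes — contains both p3 and !p3.
              branch 2.1.2.2 (add T !p4):
                × closes — contains both p4 and !p4.
      branch 2.2 (add F (p1 -> p3), T p5):
        F (p1 -> p3): α-rule — add T p1, F p3.
        T (((p2 || p3) && p3) || p3): β-rule — branch into T ((p2 || p3) && p3)  //  T p3.
          branch 2.2.1 (add T ((p2 || p3) && p3)):
            T ((p2 || p3) && p3): α-rule — add T (p2 || p3), T p3.
            × closes — contains both p3 and !p3.
          branch 2.2.2 (add T p3):
            × closes — contains both p3 and !p3.
All 12 branches close.
Every branch closed, so the negation is unsatisfiable and the formula is valid.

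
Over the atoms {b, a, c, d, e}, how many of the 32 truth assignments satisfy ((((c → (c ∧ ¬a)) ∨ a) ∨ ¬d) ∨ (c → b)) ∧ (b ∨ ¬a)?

24

Initial set: {(((((c → (c ∧ ¬a)) ∨ a) ∨ ¬d) ∨ (c → b)) ∧ (b ∨ ¬a))}.
(((((c → (c ∧ ¬a)) ∨ a) ∨ ¬d) ∨ (c → b)) ∧ (b ∨ ¬a)): α-rule — add ((((c → (c ∧ ¬a)) ∨ a) ∨ ¬d) ∨ (c → b)), (b ∨ ¬a).
((((c → (c ∧ ¬a)) ∨ a) ∨ ¬d) ∨ (c → b)): β-rule — branch into (((c → (c ∧ ¬a)) ∨ a) ∨ ¬d)  //  (c → b).
  branch 1 (add (((c → (c ∧ ¬a)) ∨ a) ∨ ¬d)):
    (b ∨ ¬a): β-rule — branch into b  //  ¬a.
      branch 1.1 (add b):
        (((c → (c ∧ ¬a)) ∨ a) ∨ ¬d): β-rule — branch into ((c → (c ∧ ¬a)) ∨ a)  //  ¬d.
          branch 1.1.1 (add ((c → (c ∧ ¬a)) ∨ a)):
            ((c → (c ∧ ¬a)) ∨ a): β-rule — branch into (c → (c ∧ ¬a))  //  a.
              branch 1.1.1.1 (add (c → (c ∧ ¬a))):
                (c → (c ∧ ¬a)): β-rule — branch into ¬c  //  (c ∧ ¬a).
                  branch 1.1.1.1.1 (add ¬c):
                    ○ open, literals {b=true, c=false}.
                  branch 1.1.1.1.2 (add (c ∧ ¬a)):
                    (c ∧ ¬a): α-rule — add c, ¬a.
                    ○ open, literals {a=false, b=true, c=true}.
              branch 1.1.1.2 (add a):
                ○ open, literals {a=true, b=true}.
          branch 1.1.2 (add ¬d):
            ○ open, literals {b=true, d=false}.
      branch 1.2 (add ¬a):
        (((c → (c ∧ ¬a)) ∨ a) ∨ ¬d): β-rule — branch into ((c → (c ∧ ¬a)) ∨ a)  //  ¬d.
          branch 1.2.1 (add ((c → (c ∧ ¬a)) ∨ a)):
            ((c → (c ∧ ¬a)) ∨ a): β-rule — branch into (c → (c ∧ ¬a))  //  a.
              branch 1.2.1.1 (add (c → (c ∧ ¬a))):
                (c → (c ∧ ¬a)): β-rule — branch into ¬c  //  (c ∧ ¬a).
                  branch 1.2.1.1.1 (add ¬c):
                    ○ open, literals {a=false, c=false}.
                  branch 1.2.1.1.2 (add (c ∧ ¬a)):
                    (c ∧ ¬a): α-rule — add c, ¬a.
                    ○ open, literals {a=false, c=true}.
              branch 1.2.1.2 (add a):
                × closes — contains both a and ¬a.
          branch 1.2.2 (add ¬d):
            ○ open, literals {a=false, d=false}.
  branch 2 (add (c → b)):
    (b ∨ ¬a): β-rule — branch into b  //  ¬a.
      branch 2.1 (add b):
        (c → b): β-rule — branch into ¬c  //  b.
          branch 2.1.1 (add ¬c):
            ○ open, literals {b=true, c=false}.
          branch 2.1.2 (add b):
            ○ open, literals {b=true}.
      branch 2.2 (add ¬a):
        (c → b): β-rule — branch into ¬c  //  b.
          branch 2.2.1 (add ¬c):
            ○ open, literals {a=false, c=false}.
          branch 2.2.2 (add b):
            ○ open, literals {a=false, b=true}.
1 branch closed, 11 open.
Each open branch fixes some atoms; the unmentioned ones are free. Counting distinct full assignments: branch {b=true, c=false} (a, d, e) contributes 8 new; branch {a=false, b=true, c=true} (d, e) contributes 4 new; branch {a=true, b=true} (c, d, e) contributes 4 new; branch {b=true, d=false} (a, c, e) contributes 0 new; branch {a=false, c=false} (b, d, e) contributes 4 new; branch {a=false, c=true} (b, d, e) contributes 4 new; branch {a=false, d=false} (b, c, e) contributes 0 new; branch {b=true, c=false} (a, d, e) contributes 0 new; branch {b=true} (a, c, d, e) contributes 0 new; branch {a=false, c=false} (b, d, e) contributes 0 new; branch {a=false, b=true} (c, d, e) contributes 0 new. Total: 24.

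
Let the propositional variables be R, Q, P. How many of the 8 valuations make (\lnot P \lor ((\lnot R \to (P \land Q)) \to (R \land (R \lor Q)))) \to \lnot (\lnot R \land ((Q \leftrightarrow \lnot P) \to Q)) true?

6

Initial set: {((\lnot P \lor ((\lnot R \to (P \land Q)) \to (R \land (R \lor Q)))) \to \lnot (\lnot R \land ((Q \leftrightarrow \lnot P) \to Q)))}.
((\lnot P \lor ((\lnot R \to (P \land Q)) \to (R \land (R \lor Q)))) \to \lnot (\lnot R \land ((Q \leftrightarrow \lnot P) \to Q))): β-rule — branch into \lnot (\lnot P \lor ((\lnot R \to (P \land Q)) \to (R \land (R \lor Q))))  //  \lnot (\lnot R \land ((Q \leftrightarrow \lnot P) \to Q)).
  branch 1 (add \lnot (\lnot P \lor ((\lnot R \to (P \land Q)) \to (R \land (R \lor Q))))):
    \lnot (\lnot P \lor ((\lnot R \to (P \land Q)) \to (R \land (R \lor Q)))): α-rule — add \lnot \lnot P, \lnot ((\lnot R \to (P \land Q)) \to (R \land (R \lor Q))).
    \lnot ((\lnot R \to (P \land Q)) \to (R \land (R \lor Q))): α-rule — add (\lnot R \to (P \land Q)), \lnot (R \land (R \lor Q)).
    (\lnot R \to (P \land Q)): β-rule — branch into \lnot \lnot R  //  (P \land Q).
      branch 1.1 (add \lnot \lnot R):
        \lnot (R \land (R \lor Q)): β-rule — branch into \lnot R  //  \lnot (R \lor Q).
          branch 1.1.1 (add \lnot R):
            × closes — contains both R and \lnot R.
          branch 1.1.2 (add \lnot (R \lor Q)):
            \lnot (R \lor Q): α-rule — add \lnot R, \lnot Q.
            × closes — contains both R and \lnot R.
      branch 1.2 (add (P \land Q)):
        (P \land Q): α-rule — add P, Q.
        \lnot (R \land (R \lor Q)): β-rule — branch into \lnot R  //  \lnot (R \lor Q).
          branch 1.2.1 (add \lnot R):
            ○ open, literals {P=1, Q=1, R=0}.
          branch 1.2.2 (add \lnot (R \lor Q)):
            \lnot (R \lor Q): α-rule — add \lnot R, \lnot Q.
            × closes — contains both Q and \lnot Q.
  branch 2 (add \lnot (\lnot R \land ((Q \leftrightarrow \lnot P) \to Q))):
    \lnot (\lnot R \land ((Q \leftrightarrow \lnot P) \to Q)): β-rule — branch into \lnot \lnot R  //  \lnot ((Q \leftrightarrow \lnot P) \to Q).
      branch 2.1 (add \lnot \lnot R):
        ○ open, literals {R=1}.
      branch 2.2 (add \lnot ((Q \leftrightarrow \lnot P) \to Q)):
        \lnot ((Q \leftrightarrow \lnot P) \to Q): α-rule — add (Q \leftrightarrow \lnot P), \lnot Q.
        (Q \leftrightarrow \lnot P): β-rule — branch into Q, \lnot P  //  \lnot Q, \lnot \lnot P.
          branch 2.2.1 (add Q, \lnot P):
            × closes — contains both Q and \lnot Q.
          branch 2.2.2 (add \lnot Q, \lnot \lnot P):
            ○ open, literals {P=1, Q=0}.
4 branches closed, 3 open.
Each open branch fixes some atoms; the unmentioned ones are free. Counting distinct full assignments: branch {P=1, Q=1, R=0} (none free) contributes 1 new; branch {R=1} (Q, P) contributes 4 new; branch {P=1, Q=0} (R) contributes 1 new. Total: 6.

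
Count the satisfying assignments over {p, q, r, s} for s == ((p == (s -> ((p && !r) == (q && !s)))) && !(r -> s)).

Initial set: {(s == ((p == (s -> ((p && !r) == (q && !s)))) && !(r -> s)))}.
(s == ((p == (s -> ((p && !r) == (q && !s)))) && !(r -> s))): β-rule — branch into s, ((p == (s -> ((p && !r) == (q && !s)))) && !(r -> s))  //  !s, !((p == (s -> ((p && !r) == (q && !s)))) && !(r -> s)).
  branch 1 (add s, ((p == (s -> ((p && !r) == (q && !s)))) && !(r -> s))):
    ((p == (s -> ((p && !r) == (q && !s)))) && !(r -> s)): α-rule — add (p == (s -> ((p && !r) == (q && !s)))), !(r -> s).
    !(r -> s): α-rule — add r, !s.
    × closes — contains both s and !s.
  branch 2 (add !s, !((p == (s -> ((p && !r) == (q && !s)))) && !(r -> s))):
    !((p == (s -> ((p && !r) == (q && !s)))) && !(r -> s)): β-rule — branch into !(p == (s -> ((p && !r) == (q && !s))))  //  !!(r -> s).
      branch 2.1 (add !(p == (s -> ((p && !r) == (q && !s))))):
        !(p == (s -> ((p && !r) == (q && !s)))): β-rule — branch into p, !(s -> ((p && !r) == (q && !s)))  //  !p, (s -> ((p && !r) == (q && !s))).
          branch 2.1.1 (add p, !(s -> ((p && !r) == (q && !s)))):
            !(s -> ((p && !r) == (q && !s))): α-rule — add s, !((p && !r) == (q && !s)).
            × closes — contains both s and !s.
          branch 2.1.2 (add !p, (s -> ((p && !r) == (q && !s)))):
            (s -> ((p && !r) == (q && !s))): β-rule — branch into !s  //  ((p && !r) == (q && !s)).
              branch 2.1.2.1 (add !s):
                ○ open, literals {p=F, s=F}.
              branch 2.1.2.2 (add ((p && !r) == (q && !s))):
                ((p && !r) == (q && !s)): β-rule — branch into (p && !r), (q && !s)  //  !(p && !r), !(q && !s).
                  branch 2.1.2.2.1 (add (p && !r), (q && !s)):
                    (p && !r): α-rule — add p, !r.
                    × closes — contains both p and !p.
                  branch 2.1.2.2.2 (add !(p && !r), !(q && !s)):
                    !(p && !r): β-rule — branch into !p  //  !!r.
                      branch 2.1.2.2.2.1 (add !p):
                        !(q && !s): β-rule — branch into !q  //  !!s.
                          branch 2.1.2.2.2.1.1 (add !q):
                            ○ open, literals {p=F, q=F, s=F}.
                          branch 2.1.2.2.2.1.2 (add !!s):
                            × closes — contains both s and !s.
                      branch 2.1.2.2.2.2 (add !!r):
                        !(q && !s): β-rule — branch into !q  //  !!s.
                          branch 2.1.2.2.2.2.1 (add !q):
                            ○ open, literals {p=F, q=F, r=T, s=F}.
                          branch 2.1.2.2.2.2.2 (add !!s):
                            × closes — contains both s and !s.
      branch 2.2 (add !!(r -> s)):
        !!(r -> s): β-rule — branch into !r  //  s.
          branch 2.2.1 (add !r):
            ○ open, literals {r=F, s=F}.
          branch 2.2.2 (add s):
            × closes — contains both s and !s.
6 branches closed, 4 open.
Each open branch fixes some atoms; the unmentioned ones are free. Counting distinct full assignments: branch {p=F, s=F} (q, r) contributes 4 new; branch {p=F, q=F, s=F} (r) contributes 0 new; branch {p=F, q=F, r=T, s=F} (none free) contributes 0 new; branch {r=F, s=F} (p, q) contributes 2 new. Total: 6.

6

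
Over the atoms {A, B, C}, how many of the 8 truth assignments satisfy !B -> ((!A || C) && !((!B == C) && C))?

Initial set: {T (!B -> ((!A || C) && !((!B == C) && C)))}.
T (!B -> ((!A || C) && !((!B == C) && C))): β-rule — branch into F !B  //  T ((!A || C) && !((!B == C) && C)).
  branch 1 (add F !B):
    ○ open, literals {B=T}.
  branch 2 (add T ((!A || C) && !((!B == C) && C))):
    T ((!A || C) && !((!B == C) && C)): α-rule — add T (!A || C), T !((!B == C) && C).
    T (!A || C): β-rule — branch into T !A  //  T C.
      branch 2.1 (add T !A):
        T !((!B == C) && C): β-rule — branch into F (!B == C)  //  F C.
          branch 2.1.1 (add F (!B == C)):
            F (!B == C): β-rule — branch into T !B, F C  //  F !B, T C.
              branch 2.1.1.1 (add T !B, F C):
                ○ open, literals {A=F, B=F, C=F}.
              branch 2.1.1.2 (add F !B, T C):
                ○ open, literals {A=F, B=T, C=T}.
          branch 2.1.2 (add F C):
            ○ open, literals {A=F, C=F}.
      branch 2.2 (add T C):
        T !((!B == C) && C): β-rule — branch into F (!B == C)  //  F C.
          branch 2.2.1 (add F (!B == C)):
            F (!B == C): β-rule — branch into T !B, F C  //  F !B, T C.
              branch 2.2.1.1 (add T !B, F C):
                × closes — contains both C and !C.
              branch 2.2.1.2 (add F !B, T C):
                ○ open, literals {B=T, C=T}.
          branch 2.2.2 (add F C):
            × closes — contains both C and !C.
2 branches closed, 5 open.
Each open branch fixes some atoms; the unmentioned ones are free. Counting distinct full assignments: branch {B=T} (A, C) contributes 4 new; branch {A=F, B=F, C=F} (none free) contributes 1 new; branch {A=F, B=T, C=T} (none free) contributes 0 new; branch {A=F, C=F} (B) contributes 0 new; branch {B=T, C=T} (A) contributes 0 new. Total: 5.

5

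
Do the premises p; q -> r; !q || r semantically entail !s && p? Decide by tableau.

Initial set: {T p; T (q -> r); T (!q || r); F (!s && p)}.
T (q -> r): β-rule — branch into F q  //  T r.
  branch 1 (add F q):
    T (!q || r): β-rule — branch into T !q  //  T r.
      branch 1.1 (add T !q):
        F (!s && p): β-rule — branch into F !s  //  F p.
          branch 1.1.1 (add F !s):
            ○ open, literals {p=true, q=false, s=true}.
          branch 1.1.2 (add F p):
            × closes — contains both p and !p.
      branch 1.2 (add T r):
        F (!s && p): β-rule — branch into F !s  //  F p.
          branch 1.2.1 (add F !s):
            ○ open, literals {p=true, q=false, r=true, s=true}.
          branch 1.2.2 (add F p):
            × closes — contains both p and !p.
  branch 2 (add T r):
    T (!q || r): β-rule — branch into T !q  //  T r.
      branch 2.1 (add T !q):
        F (!s && p): β-rule — branch into F !s  //  F p.
          branch 2.1.1 (add F !s):
            ○ open, literals {p=true, q=false, r=true, s=true}.
          branch 2.1.2 (add F p):
            × closes — contains both p and !p.
      branch 2.2 (add T r):
        F (!s && p): β-rule — branch into F !s  //  F p.
          branch 2.2.1 (add F !s):
            ○ open, literals {p=true, r=true, s=true}.
          branch 2.2.2 (add F p):
            × closes — contains both p and !p.
4 branches closed, 4 open.
An open branch gives a countermodel: p=true, q=false, s=true (unmentioned atoms arbitrary); the premises hold there but the conclusion fails.

No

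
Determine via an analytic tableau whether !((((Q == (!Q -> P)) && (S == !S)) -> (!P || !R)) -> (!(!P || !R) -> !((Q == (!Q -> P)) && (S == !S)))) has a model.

Unsatisfiable

Initial set: {!((((Q == (!Q -> P)) && (S == !S)) -> (!P || !R)) -> (!(!P || !R) -> !((Q == (!Q -> P)) && (S == !S))))}.
!((((Q == (!Q -> P)) && (S == !S)) -> (!P || !R)) -> (!(!P || !R) -> !((Q == (!Q -> P)) && (S == !S)))): α-rule — add (((Q == (!Q -> P)) && (S == !S)) -> (!P || !R)), !(!(!P || !R) -> !((Q == (!Q -> P)) && (S == !S))).
!(!(!P || !R) -> !((Q == (!Q -> P)) && (S == !S))): α-rule — add !(!P || !R), !!((Q == (!Q -> P)) && (S == !S)).
!(!P || !R): α-rule — add !!P, !!R.
!!((Q == (!Q -> P)) && (S == !S)): α-rule — add (Q == (!Q -> P)), (S == !S).
(((Q == (!Q -> P)) && (S == !S)) -> (!P || !R)): β-rule — branch into !((Q == (!Q -> P)) && (S == !S))  //  (!P || !R).
  branch 1 (add !((Q == (!Q -> P)) && (S == !S))):
    (Q == (!Q -> P)): β-rule — branch into Q, (!Q -> P)  //  !Q, !(!Q -> P).
      branch 1.1 (add Q, (!Q -> P)):
        (S == !S): β-rule — branch into S, !S  //  !S, !!S.
          branch 1.1.1 (add S, !S):
            × closes — contains both S and !S.
          branch 1.1.2 (add !S, !!S):
            × closes — contains both S and !S.
      branch 1.2 (add !Q, !(!Q -> P)):
        !(!Q -> P): α-rule — add !Q, !P.
        × closes — contains both P and !P.
  branch 2 (add (!P || !R)):
    (Q == (!Q -> P)): β-rule — branch into Q, (!Q -> P)  //  !Q, !(!Q -> P).
      branch 2.1 (add Q, (!Q -> P)):
        (S == !S): β-rule — branch into S, !S  //  !S, !!S.
          branch 2.1.1 (add S, !S):
            × closes — contains both S and !S.
          branch 2.1.2 (add !S, !!S):
            × closes — contains both S and !S.
      branch 2.2 (add !Q, !(!Q -> P)):
        !(!Q -> P): α-rule — add !Q, !P.
        × closes — contains both P and !P.
All 6 branches close.
Every branch closed; the formula is unsatisfiable.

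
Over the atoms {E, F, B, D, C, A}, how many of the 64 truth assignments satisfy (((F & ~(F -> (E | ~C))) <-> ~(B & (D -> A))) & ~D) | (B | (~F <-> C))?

50

Initial set: {((((F & ~(F -> (E | ~C))) <-> ~(B & (D -> A))) & ~D) | (B | (~F <-> C)))}.
((((F & ~(F -> (E | ~C))) <-> ~(B & (D -> A))) & ~D) | (B | (~F <-> C))): β-rule — branch into (((F & ~(F -> (E | ~C))) <-> ~(B & (D -> A))) & ~D)  //  (B | (~F <-> C)).
  branch 1 (add (((F & ~(F -> (E | ~C))) <-> ~(B & (D -> A))) & ~D)):
    (((F & ~(F -> (E | ~C))) <-> ~(B & (D -> A))) & ~D): α-rule — add ((F & ~(F -> (E | ~C))) <-> ~(B & (D -> A))), ~D.
    ((F & ~(F -> (E | ~C))) <-> ~(B & (D -> A))): β-rule — branch into (F & ~(F -> (E | ~C))), ~(B & (D -> A))  //  ~(F & ~(F -> (E | ~C))), ~~(B & (D -> A)).
      branch 1.1 (add (F & ~(F -> (E | ~C))), ~(B & (D -> A))):
        (F & ~(F -> (E | ~C))): α-rule — add F, ~(F -> (E | ~C)).
        ~(F -> (E | ~C)): α-rule — add F, ~(E | ~C).
        ~(E | ~C): α-rule — add ~E, ~~C.
        ~(B & (D -> A)): β-rule — branch into ~B  //  ~(D -> A).
          branch 1.1.1 (add ~B):
            ○ open, literals {B=0, C=1, D=0, E=0, F=1}.
          branch 1.1.2 (add ~(D -> A)):
            ~(D -> A): α-rule — add D, ~A.
            × closes — contains both D and ~D.
      branch 1.2 (add ~(F & ~(F -> (E | ~C))), ~~(B & (D -> A))):
        ~~(B & (D -> A)): α-rule — add B, (D -> A).
        ~(F & ~(F -> (E | ~C))): β-rule — branch into ~F  //  ~~(F -> (E | ~C)).
          branch 1.2.1 (add ~F):
            (D -> A): β-rule — branch into ~D  //  A.
              branch 1.2.1.1 (add ~D):
                ○ open, literals {B=1, D=0, F=0}.
              branch 1.2.1.2 (add A):
                ○ open, literals {A=1, B=1, D=0, F=0}.
          branch 1.2.2 (add ~~(F -> (E | ~C))):
            (D -> A): β-rule — branch into ~D  //  A.
              branch 1.2.2.1 (add ~D):
                ~~(F -> (E | ~C)): β-rule — branch into ~F  //  (E | ~C).
                  branch 1.2.2.1.1 (add ~F):
                    ○ open, literals {B=1, D=0, F=0}.
                  branch 1.2.2.1.2 (add (E | ~C)):
                    (E | ~C): β-rule — branch into E  //  ~C.
                      branch 1.2.2.1.2.1 (add E):
                        ○ open, literals {B=1, D=0, E=1}.
                      branch 1.2.2.1.2.2 (add ~C):
                        ○ open, literals {B=1, C=0, D=0}.
              branch 1.2.2.2 (add A):
                ~~(F -> (E | ~C)): β-rule — branch into ~F  //  (E | ~C).
                  branch 1.2.2.2.1 (add ~F):
                    ○ open, literals {A=1, B=1, D=0, F=0}.
                  branch 1.2.2.2.2 (add (E | ~C)):
                    (E | ~C): β-rule — branch into E  //  ~C.
                      branch 1.2.2.2.2.1 (add E):
                        ○ open, literals {A=1, B=1, D=0, E=1}.
                      branch 1.2.2.2.2.2 (add ~C):
                        ○ open, literals {A=1, B=1, C=0, D=0}.
  branch 2 (add (B | (~F <-> C))):
    (B | (~F <-> C)): β-rule — branch into B  //  (~F <-> C).
      branch 2.1 (add B):
        ○ open, literals {B=1}.
      branch 2.2 (add (~F <-> C)):
        (~F <-> C): β-rule — branch into ~F, C  //  ~~F, ~C.
          branch 2.2.1 (add ~F, C):
            ○ open, literals {C=1, F=0}.
          branch 2.2.2 (add ~~F, ~C):
            ○ open, literals {C=0, F=1}.
1 branch closed, 12 open.
Each open branch fixes some atoms; the unmentioned ones are free. Counting distinct full assignments: branch {B=0, C=1, D=0, E=0, F=1} (A) contributes 2 new; branch {B=1, D=0, F=0} (E, C, A) contributes 8 new; branch {A=1, B=1, D=0, F=0} (E, C) contributes 0 new; branch {B=1, D=0, F=0} (E, C, A) contributes 0 new; branch {B=1, D=0, E=1} (F, C, A) contributes 4 new; branch {B=1, C=0, D=0} (E, F, A) contributes 2 new; branch {A=1, B=1, D=0, F=0} (E, C) contributes 0 new; branch {A=1, B=1, D=0, E=1} (F, C) contributes 0 new; branch {A=1, B=1, C=0, D=0} (E, F) contributes 0 new; branch {B=1} (E, F, D, C, A) contributes 18 new; branch {C=1, F=0} (E, B, D, A) contributes 8 new; branch {C=0, F=1} (E, B, D, A) contributes 8 new. Total: 50.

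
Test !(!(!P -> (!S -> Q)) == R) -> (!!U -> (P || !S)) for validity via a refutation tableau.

Assume the negation and expand:
Initial set: {!(!(!(!P -> (!S -> Q)) == R) -> (!!U -> (P || !S)))}.
!(!(!(!P -> (!S -> Q)) == R) -> (!!U -> (P || !S))): α-rule — add !(!(!P -> (!S -> Q)) == R), !(!!U -> (P || !S)).
!(!!U -> (P || !S)): α-rule — add !!U, !(P || !S).
!!U: drop double negation, giving U.
!(P || !S): α-rule — add !P, !!S.
!(!(!P -> (!S -> Q)) == R): β-rule — branch into !(!P -> (!S -> Q)), !R  //  !!(!P -> (!S -> Q)), R.
  branch 1 (add !(!P -> (!S -> Q)), !R):
    !(!P -> (!S -> Q)): α-rule — add !P, !(!S -> Q).
    !(!S -> Q): α-rule — add !S, !Q.
    × closes — contains both S and !S.
  branch 2 (add !!(!P -> (!S -> Q)), R):
    !!(!P -> (!S -> Q)): β-rule — branch into !!P  //  (!S -> Q).
      branch 2.1 (add !!P):
        × closes — contains both P and !P.
      branch 2.2 (add (!S -> Q)):
        (!S -> Q): β-rule — branch into !!S  //  Q.
          branch 2.2.1 (add !!S):
            ○ open, literals {P=false, R=true, S=true, U=true}.
          branch 2.2.2 (add Q):
            ○ open, literals {P=false, Q=true, R=true, S=true, U=true}.
2 branches closed, 2 open.
An open branch gives a countermodel: P=false, R=true, S=true, U=true (unmentioned atoms arbitrary); under it the original formula is false.

Not valid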